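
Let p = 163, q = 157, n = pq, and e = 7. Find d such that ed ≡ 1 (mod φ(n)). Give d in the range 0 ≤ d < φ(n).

φ(n) = (p−1)(q−1) = 162·156 = 25272.
Need d with 7·d ≡ 1 (mod 25272). Apply the extended Euclidean algorithm:
25272 = 3610×7 + 2
7 = 3×2 + 1
2 = 2×1 + 0
Back-substitute:
1 = 7 − 3·2
1 = −3·25272 + 10831·7
So 7·10831 ≡ 1 (mod 25272), hence d = 10831.

10831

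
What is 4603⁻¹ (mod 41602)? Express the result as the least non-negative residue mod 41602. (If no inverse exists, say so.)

Run Euclid on (41602, 4603):
41602 = 9·4603 + 175
4603 = 26·175 + 53
175 = 3·53 + 16
53 = 3·16 + 5
16 = 3·5 + 1
5 = 5·1 + 0
Since gcd(4603, 41602) = 1, back-substitute to write 1 as a combination:
1 = 16 − 3·5
1 = −3·53 + 10·16
1 = 10·175 − 33·53
1 = −33·4603 + 868·175
1 = 868·41602 − 7845·4603
So 4603·(-7845) ≡ 1 (mod 41602), and -7845 ≡ 33757 (mod 41602).

33757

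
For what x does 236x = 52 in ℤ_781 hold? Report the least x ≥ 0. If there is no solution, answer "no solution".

490

First find gcd(236, 781):
781 = 3*236 + 73
236 = 3*73 + 17
73 = 4*17 + 5
17 = 3*5 + 2
5 = 2*2 + 1
2 = 2*1 + 0
gcd = 1, so a unique solution mod 781 exists.
Back-substitute for the Bézout coefficients:
1 = 5 − 2·2
1 = −2·17 + 7·5
1 = 7·73 − 30·17
1 = −30·236 + 97·73
1 = 97·781 − 321·236
So 236·(-321) ≡ 1 (mod 781), giving 236⁻¹ ≡ 460.
x ≡ 236⁻¹·52 ≡ 460·52 ≡ 490 (mod 781).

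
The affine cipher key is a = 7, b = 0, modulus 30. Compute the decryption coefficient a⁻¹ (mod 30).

13

Run Euclid on (30, 7):
30 = 4×7 + 2
7 = 3×2 + 1
2 = 2×1 + 0
gcd = 1, so the inverse exists. Back-substitute:
1 = 7 − 3·2
1 = −3·30 + 13·7
So 7·13 ≡ 1 (mod 30).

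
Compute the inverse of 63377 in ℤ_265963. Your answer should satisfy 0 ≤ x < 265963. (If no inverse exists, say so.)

Extended Euclidean algorithm:
265963 = 4×63377 + 12455
63377 = 5×12455 + 1102
12455 = 11×1102 + 333
1102 = 3×333 + 103
333 = 3×103 + 24
103 = 4×24 + 7
24 = 3×7 + 3
7 = 2×3 + 1
3 = 3×1 + 0
Since gcd(63377, 265963) = 1, back-substitute to write 1 as a combination:
1 = 7 − 2·3
1 = −2·24 + 7·7
1 = 7·103 − 30·24
1 = −30·333 + 97·103
1 = 97·1102 − 321·333
1 = −321·12455 + 3628·1102
1 = 3628·63377 − 18461·12455
1 = −18461·265963 + 77472·63377
So 63377·77472 ≡ 1 (mod 265963).

77472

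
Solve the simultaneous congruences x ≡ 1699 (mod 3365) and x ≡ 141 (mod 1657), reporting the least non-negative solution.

4928059

Write x = 1699 + 3365·k. Then 3365·k ≡ 141 − 1699 ≡ 99 (mod 1657).
Need 3365⁻¹ mod 1657. Extended Euclid on (1657, 51):
1657 = 32*51 + 25
51 = 2*25 + 1
25 = 25*1 + 0
Back-substitute:
1 = 51 − 2·25
1 = −2·1657 + 65·51
3365⁻¹ ≡ 65 (mod 1657), so k ≡ 65·99 ≡ 1464 (mod 1657).
x = 1699 + 3365·1464 = 4928059.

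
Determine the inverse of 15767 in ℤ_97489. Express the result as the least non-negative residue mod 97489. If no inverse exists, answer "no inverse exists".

16175

gcd(97489, 15767) by repeated division:
97489 = 6×15767 + 2887
15767 = 5×2887 + 1332
2887 = 2×1332 + 223
1332 = 5×223 + 217
223 = 1×217 + 6
217 = 36×6 + 1
6 = 6×1 + 0
The gcd is 1. Working backward:
1 = 217 − 36·6
1 = −36·223 + 37·217
1 = 37·1332 − 221·223
1 = −221·2887 + 479·1332
1 = 479·15767 − 2616·2887
1 = −2616·97489 + 16175·15767
So 15767·16175 ≡ 1 (mod 97489).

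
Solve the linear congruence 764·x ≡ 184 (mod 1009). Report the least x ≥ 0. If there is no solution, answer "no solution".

First find gcd(764, 1009):
1009 = 1*764 + 245
764 = 3*245 + 29
245 = 8*29 + 13
29 = 2*13 + 3
13 = 4*3 + 1
3 = 3*1 + 0
gcd = 1, so a unique solution mod 1009 exists.
Back-substitute for the Bézout coefficients:
1 = 13 − 4·3
1 = −4·29 + 9·13
1 = 9·245 − 76·29
1 = −76·764 + 237·245
1 = 237·1009 − 313·764
So 764·(-313) ≡ 1 (mod 1009), giving 764⁻¹ ≡ 696.
x ≡ 764⁻¹·184 ≡ 696·184 ≡ 930 (mod 1009).

930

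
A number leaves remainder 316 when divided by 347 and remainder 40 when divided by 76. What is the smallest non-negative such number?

Write x = 316 + 347·k. Then 347·k ≡ 40 − 316 ≡ 28 (mod 76).
Need 347⁻¹ mod 76. Extended Euclid on (76, 43):
76 = 1·43 + 33
43 = 1·33 + 10
33 = 3·10 + 3
10 = 3·3 + 1
3 = 3·1 + 0
Back-substitute:
1 = 10 − 3·3
1 = −3·33 + 10·10
1 = 10·43 − 13·33
1 = −13·76 + 23·43
347⁻¹ ≡ 23 (mod 76), so k ≡ 23·28 ≡ 36 (mod 76).
x = 316 + 347·36 = 12808.

12808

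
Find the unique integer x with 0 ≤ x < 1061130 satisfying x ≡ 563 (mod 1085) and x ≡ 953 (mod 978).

807803

Write x = 563 + 1085·k. Then 1085·k ≡ 953 − 563 ≡ 390 (mod 978).
Need 1085⁻¹ mod 978. Extended Euclid on (978, 107):
978 = 9×107 + 15
107 = 7×15 + 2
15 = 7×2 + 1
2 = 2×1 + 0
Back-substitute:
1 = 15 − 7·2
1 = −7·107 + 50·15
1 = 50·978 − 457·107
1085⁻¹ ≡ 521 (mod 978), so k ≡ 521·390 ≡ 744 (mod 978).
x = 563 + 1085·744 = 807803.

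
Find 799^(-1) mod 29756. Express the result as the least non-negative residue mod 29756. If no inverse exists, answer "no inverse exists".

Apply the Euclidean algorithm to 29756 and 799:
29756 = 37·799 + 193
799 = 4·193 + 27
193 = 7·27 + 4
27 = 6·4 + 3
4 = 1·3 + 1
3 = 3·1 + 0
gcd = 1, so the inverse exists. Back-substitute:
1 = 4 − 3
1 = −27 + 7·4
1 = 7·193 − 50·27
1 = −50·799 + 207·193
1 = 207·29756 − 7709·799
Hence 799⁻¹ ≡ -7709 ≡ 22047 (mod 29756).

22047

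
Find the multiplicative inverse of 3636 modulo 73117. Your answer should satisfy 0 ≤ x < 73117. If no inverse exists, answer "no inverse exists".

61514

gcd(73117, 3636) by repeated division:
73117 = 20*3636 + 397
3636 = 9*397 + 63
397 = 6*63 + 19
63 = 3*19 + 6
19 = 3*6 + 1
6 = 6*1 + 0
gcd = 1, so the inverse exists. Back-substitute:
1 = 19 − 3·6
1 = −3·63 + 10·19
1 = 10·397 − 63·63
1 = −63·3636 + 577·397
1 = 577·73117 − 11603·3636
So 3636·(-11603) ≡ 1 (mod 73117), and -11603 ≡ 61514 (mod 73117).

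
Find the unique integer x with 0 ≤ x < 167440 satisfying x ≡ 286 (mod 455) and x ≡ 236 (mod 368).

88556

Write x = 286 + 455·k. Then 455·k ≡ 236 − 286 ≡ 318 (mod 368).
Need 455⁻¹ mod 368. Extended Euclid on (368, 87):
368 = 4*87 + 20
87 = 4*20 + 7
20 = 2*7 + 6
7 = 1*6 + 1
6 = 6*1 + 0
Back-substitute:
1 = 7 − 6
1 = −20 + 3·7
1 = 3·87 − 13·20
1 = −13·368 + 55·87
455⁻¹ ≡ 55 (mod 368), so k ≡ 55·318 ≡ 194 (mod 368).
x = 286 + 455·194 = 88556.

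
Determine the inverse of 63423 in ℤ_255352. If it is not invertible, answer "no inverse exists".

Apply the Euclidean algorithm to 255352 and 63423:
255352 = 4·63423 + 1660
63423 = 38·1660 + 343
1660 = 4·343 + 288
343 = 1·288 + 55
288 = 5·55 + 13
55 = 4·13 + 3
13 = 4·3 + 1
3 = 3·1 + 0
Since gcd(63423, 255352) = 1, back-substitute to write 1 as a combination:
1 = 13 − 4·3
1 = −4·55 + 17·13
1 = 17·288 − 89·55
1 = −89·343 + 106·288
1 = 106·1660 − 513·343
1 = −513·63423 + 19600·1660
1 = 19600·255352 − 78913·63423
So 63423·(-78913) ≡ 1 (mod 255352), and -78913 ≡ 176439 (mod 255352).

176439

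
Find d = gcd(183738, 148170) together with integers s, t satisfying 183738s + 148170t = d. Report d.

Apply Euclid's algorithm to 183738 and 148170:
183738 = 1*148170 + 35568
148170 = 4*35568 + 5898
35568 = 6*5898 + 180
5898 = 32*180 + 138
180 = 1*138 + 42
138 = 3*42 + 12
42 = 3*12 + 6
12 = 2*6 + 0
gcd(183738, 148170) = 6.
Back-substituting:
6 = 42 − 3·12
6 = −3·138 + 10·42
6 = 10·180 − 13·138
6 = −13·5898 + 426·180
6 = 426·35568 − 2569·5898
6 = −2569·148170 + 10702·35568
6 = 10702·183738 − 13271·148170
So 6 = (10702)·183738 + (-13271)·148170.

6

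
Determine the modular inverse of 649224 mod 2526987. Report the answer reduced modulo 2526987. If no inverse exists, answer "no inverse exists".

Euclidean algorithm on 2526987, 649224:
2526987 = 3*649224 + 579315
649224 = 1*579315 + 69909
579315 = 8*69909 + 20043
69909 = 3*20043 + 9780
20043 = 2*9780 + 483
9780 = 20*483 + 120
483 = 4*120 + 3
120 = 40*3 + 0
Since gcd = 3 > 1, 649224 is not a unit mod 2526987.

no inverse exists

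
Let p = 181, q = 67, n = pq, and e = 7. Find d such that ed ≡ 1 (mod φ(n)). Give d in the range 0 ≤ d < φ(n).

10183

φ(n) = (p−1)(q−1) = 180·66 = 11880.
Need d with 7·d ≡ 1 (mod 11880). Apply the extended Euclidean algorithm:
11880 = 1697·7 + 1
7 = 7·1 + 0
Back-substitute:
1 = 11880 − 1697·7
So 7·(-1697) ≡ 1 (mod 11880), hence d ≡ -1697 ≡ 10183 (mod 11880).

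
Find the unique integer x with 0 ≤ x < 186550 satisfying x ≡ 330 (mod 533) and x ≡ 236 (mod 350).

17386

Write x = 330 + 533·k. Then 533·k ≡ 236 − 330 ≡ 256 (mod 350).
Need 533⁻¹ mod 350. Extended Euclid on (350, 183):
350 = 1·183 + 167
183 = 1·167 + 16
167 = 10·16 + 7
16 = 2·7 + 2
7 = 3·2 + 1
2 = 2·1 + 0
Back-substitute:
1 = 7 − 3·2
1 = −3·16 + 7·7
1 = 7·167 − 73·16
1 = −73·183 + 80·167
1 = 80·350 − 153·183
533⁻¹ ≡ 197 (mod 350), so k ≡ 197·256 ≡ 32 (mod 350).
x = 330 + 533·32 = 17386.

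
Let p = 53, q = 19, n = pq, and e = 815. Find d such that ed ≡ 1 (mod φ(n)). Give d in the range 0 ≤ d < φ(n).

φ(n) = (p−1)(q−1) = 52·18 = 936.
Need d with 815·d ≡ 1 (mod 936). Apply the extended Euclidean algorithm:
936 = 1*815 + 121
815 = 6*121 + 89
121 = 1*89 + 32
89 = 2*32 + 25
32 = 1*25 + 7
25 = 3*7 + 4
7 = 1*4 + 3
4 = 1*3 + 1
3 = 3*1 + 0
Back-substitute:
1 = 4 − 3
1 = −7 + 2·4
1 = 2·25 − 7·7
1 = −7·32 + 9·25
1 = 9·89 − 25·32
1 = −25·121 + 34·89
1 = 34·815 − 229·121
1 = −229·936 + 263·815
So 815·263 ≡ 1 (mod 936), hence d = 263.

263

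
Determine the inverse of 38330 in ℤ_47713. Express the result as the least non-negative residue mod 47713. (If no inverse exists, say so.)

34858

gcd(47713, 38330) by repeated division:
47713 = 1·38330 + 9383
38330 = 4·9383 + 798
9383 = 11·798 + 605
798 = 1·605 + 193
605 = 3·193 + 26
193 = 7·26 + 11
26 = 2·11 + 4
11 = 2·4 + 3
4 = 1·3 + 1
3 = 3·1 + 0
Since gcd(38330, 47713) = 1, back-substitute to write 1 as a combination:
1 = 4 − 3
1 = −11 + 3·4
1 = 3·26 − 7·11
1 = −7·193 + 52·26
1 = 52·605 − 163·193
1 = −163·798 + 215·605
1 = 215·9383 − 2528·798
1 = −2528·38330 + 10327·9383
1 = 10327·47713 − 12855·38330
Thus 38330·(-12855) ≡ 1 (mod 47713); reducing, -12855 mod 47713 = 34858.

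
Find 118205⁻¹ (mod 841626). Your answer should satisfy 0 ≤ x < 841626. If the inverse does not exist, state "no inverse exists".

gcd(841626, 118205) by repeated division:
841626 = 7·118205 + 14191
118205 = 8·14191 + 4677
14191 = 3·4677 + 160
4677 = 29·160 + 37
160 = 4·37 + 12
37 = 3·12 + 1
12 = 12·1 + 0
Since gcd(118205, 841626) = 1, back-substitute to write 1 as a combination:
1 = 37 − 3·12
1 = −3·160 + 13·37
1 = 13·4677 − 380·160
1 = −380·14191 + 1153·4677
1 = 1153·118205 − 9604·14191
1 = −9604·841626 + 68381·118205
So 118205·68381 ≡ 1 (mod 841626).

68381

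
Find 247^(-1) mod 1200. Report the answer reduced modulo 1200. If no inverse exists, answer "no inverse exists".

Run Euclid on (1200, 247):
1200 = 4×247 + 212
247 = 1×212 + 35
212 = 6×35 + 2
35 = 17×2 + 1
2 = 2×1 + 0
gcd = 1, so the inverse exists. Back-substitute:
1 = 35 − 17·2
1 = −17·212 + 103·35
1 = 103·247 − 120·212
1 = −120·1200 + 583·247
So 247·583 ≡ 1 (mod 1200).

583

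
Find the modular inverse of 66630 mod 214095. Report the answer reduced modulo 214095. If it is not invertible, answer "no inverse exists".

no inverse exists

Euclidean algorithm on 214095, 66630:
214095 = 3·66630 + 14205
66630 = 4·14205 + 9810
14205 = 1·9810 + 4395
9810 = 2·4395 + 1020
4395 = 4·1020 + 315
1020 = 3·315 + 75
315 = 4·75 + 15
75 = 5·15 + 0
gcd(66630, 214095) = 15 ≠ 1, so 66630 has no multiplicative inverse modulo 214095.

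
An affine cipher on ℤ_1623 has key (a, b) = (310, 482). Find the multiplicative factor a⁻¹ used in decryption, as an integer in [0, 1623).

Extended Euclidean algorithm:
1623 = 5×310 + 73
310 = 4×73 + 18
73 = 4×18 + 1
18 = 18×1 + 0
Since gcd(310, 1623) = 1, back-substitute to write 1 as a combination:
1 = 73 − 4·18
1 = −4·310 + 17·73
1 = 17·1623 − 89·310
Hence 310⁻¹ ≡ -89 ≡ 1534 (mod 1623).

1534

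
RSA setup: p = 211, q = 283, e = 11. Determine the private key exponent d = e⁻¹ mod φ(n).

16151

φ(n) = (p−1)(q−1) = 210·282 = 59220.
Need d with 11·d ≡ 1 (mod 59220). Apply the extended Euclidean algorithm:
59220 = 5383·11 + 7
11 = 1·7 + 4
7 = 1·4 + 3
4 = 1·3 + 1
3 = 3·1 + 0
Back-substitute:
1 = 4 − 3
1 = −7 + 2·4
1 = 2·11 − 3·7
1 = −3·59220 + 16151·11
So 11·16151 ≡ 1 (mod 59220), hence d = 16151.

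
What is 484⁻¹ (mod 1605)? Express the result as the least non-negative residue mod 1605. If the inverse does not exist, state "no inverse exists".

Apply the Euclidean algorithm to 1605 and 484:
1605 = 3*484 + 153
484 = 3*153 + 25
153 = 6*25 + 3
25 = 8*3 + 1
3 = 3*1 + 0
Since gcd(484, 1605) = 1, back-substitute to write 1 as a combination:
1 = 25 − 8·3
1 = −8·153 + 49·25
1 = 49·484 − 155·153
1 = −155·1605 + 514·484
So 484·514 ≡ 1 (mod 1605).

514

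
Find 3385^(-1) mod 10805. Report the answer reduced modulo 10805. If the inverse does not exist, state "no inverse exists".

Euclidean algorithm on 10805, 3385:
10805 = 3*3385 + 650
3385 = 5*650 + 135
650 = 4*135 + 110
135 = 1*110 + 25
110 = 4*25 + 10
25 = 2*10 + 5
10 = 2*5 + 0
gcd(3385, 10805) = 5 ≠ 1, so 3385 has no multiplicative inverse modulo 10805.

no inverse exists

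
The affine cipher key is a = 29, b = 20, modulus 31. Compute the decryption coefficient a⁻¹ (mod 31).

Extended Euclidean algorithm:
31 = 1×29 + 2
29 = 14×2 + 1
2 = 2×1 + 0
The gcd is 1. Working backward:
1 = 29 − 14·2
1 = −14·31 + 15·29
So 29·15 ≡ 1 (mod 31).

15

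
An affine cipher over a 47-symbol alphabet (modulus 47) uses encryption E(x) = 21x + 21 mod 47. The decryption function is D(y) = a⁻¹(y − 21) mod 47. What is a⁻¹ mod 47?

9

Extended Euclidean algorithm:
47 = 2×21 + 5
21 = 4×5 + 1
5 = 5×1 + 0
gcd = 1, so the inverse exists. Back-substitute:
1 = 21 − 4·5
1 = −4·47 + 9·21
So 21·9 ≡ 1 (mod 47).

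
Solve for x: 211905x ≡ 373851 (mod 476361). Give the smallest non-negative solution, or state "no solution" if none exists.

25222

First find gcd(211905, 476361):
476361 = 2×211905 + 52551
211905 = 4×52551 + 1701
52551 = 30×1701 + 1521
1701 = 1×1521 + 180
1521 = 8×180 + 81
180 = 2×81 + 18
81 = 4×18 + 9
18 = 2×9 + 0
gcd = 9 and 9 | 373851, so solutions exist. Divide through by 9: 23545x ≡ 41539 (mod 52929).
Now find 23545⁻¹ mod 52929:
52929 = 2*23545 + 5839
23545 = 4*5839 + 189
5839 = 30*189 + 169
189 = 1*169 + 20
169 = 8*20 + 9
20 = 2*9 + 2
9 = 4*2 + 1
2 = 2*1 + 0
Back-substitute:
1 = 9 − 4·2
1 = −4·20 + 9·9
1 = 9·169 − 76·20
1 = −76·189 + 85·169
1 = 85·5839 − 2626·189
1 = −2626·23545 + 10589·5839
1 = 10589·52929 − 23804·23545
So 23545·(-23804) ≡ 1 (mod 52929), i.e. 23545⁻¹ ≡ 29125.
Then x ≡ 29125·41539 ≡ 25222 (mod 52929); the smallest non-negative solution is x = 25222.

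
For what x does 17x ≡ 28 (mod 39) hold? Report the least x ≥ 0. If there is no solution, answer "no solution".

20

First find gcd(17, 39):
39 = 2·17 + 5
17 = 3·5 + 2
5 = 2·2 + 1
2 = 2·1 + 0
gcd = 1, so a unique solution mod 39 exists.
Back-substitute for the Bézout coefficients:
1 = 5 − 2·2
1 = −2·17 + 7·5
1 = 7·39 − 16·17
So 17·(-16) ≡ 1 (mod 39), giving 17⁻¹ ≡ 23.
x ≡ 17⁻¹·28 ≡ 23·28 ≡ 20 (mod 39).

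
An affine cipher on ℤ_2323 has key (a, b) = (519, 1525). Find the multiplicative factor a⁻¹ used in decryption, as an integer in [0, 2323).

gcd(2323, 519) by repeated division:
2323 = 4·519 + 247
519 = 2·247 + 25
247 = 9·25 + 22
25 = 1·22 + 3
22 = 7·3 + 1
3 = 3·1 + 0
gcd = 1, so the inverse exists. Back-substitute:
1 = 22 − 7·3
1 = −7·25 + 8·22
1 = 8·247 − 79·25
1 = −79·519 + 166·247
1 = 166·2323 − 743·519
Thus 519·(-743) ≡ 1 (mod 2323); reducing, -743 mod 2323 = 1580.

1580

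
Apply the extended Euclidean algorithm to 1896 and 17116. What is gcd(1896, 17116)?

Repeated division:
17116 = 9×1896 + 52
1896 = 36×52 + 24
52 = 2×24 + 4
24 = 6×4 + 0
gcd(1896, 17116) = 4.
Back-substituting:
4 = 52 − 2·24
4 = −2·1896 + 73·52
4 = 73·17116 − 659·1896
So 4 = (73)·17116 + (-659)·1896.

4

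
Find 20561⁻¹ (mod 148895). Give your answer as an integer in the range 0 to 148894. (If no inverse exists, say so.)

Extended Euclidean algorithm:
148895 = 7*20561 + 4968
20561 = 4*4968 + 689
4968 = 7*689 + 145
689 = 4*145 + 109
145 = 1*109 + 36
109 = 3*36 + 1
36 = 36*1 + 0
gcd = 1, so the inverse exists. Back-substitute:
1 = 109 − 3·36
1 = −3·145 + 4·109
1 = 4·689 − 19·145
1 = −19·4968 + 137·689
1 = 137·20561 − 567·4968
1 = −567·148895 + 4106·20561
So 20561·4106 ≡ 1 (mod 148895).

4106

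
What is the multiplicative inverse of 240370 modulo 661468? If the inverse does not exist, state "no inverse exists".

no inverse exists

Compute gcd(240370, 661468):
661468 = 2·240370 + 180728
240370 = 1·180728 + 59642
180728 = 3·59642 + 1802
59642 = 33·1802 + 176
1802 = 10·176 + 42
176 = 4·42 + 8
42 = 5·8 + 2
8 = 4·2 + 0
gcd(240370, 661468) = 2 ≠ 1, so 240370 has no multiplicative inverse modulo 661468.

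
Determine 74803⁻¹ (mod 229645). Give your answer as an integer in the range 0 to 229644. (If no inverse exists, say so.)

54692

Extended Euclidean algorithm:
229645 = 3·74803 + 5236
74803 = 14·5236 + 1499
5236 = 3·1499 + 739
1499 = 2·739 + 21
739 = 35·21 + 4
21 = 5·4 + 1
4 = 4·1 + 0
gcd = 1, so the inverse exists. Back-substitute:
1 = 21 − 5·4
1 = −5·739 + 176·21
1 = 176·1499 − 357·739
1 = −357·5236 + 1247·1499
1 = 1247·74803 − 17815·5236
1 = −17815·229645 + 54692·74803
So 74803·54692 ≡ 1 (mod 229645).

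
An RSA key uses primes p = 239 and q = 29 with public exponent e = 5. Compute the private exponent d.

1333

φ(n) = (p−1)(q−1) = 238·28 = 6664.
Need d with 5·d ≡ 1 (mod 6664). Apply the extended Euclidean algorithm:
6664 = 1332*5 + 4
5 = 1*4 + 1
4 = 4*1 + 0
Back-substitute:
1 = 5 − 4
1 = −6664 + 1333·5
So 5·1333 ≡ 1 (mod 6664), hence d = 1333.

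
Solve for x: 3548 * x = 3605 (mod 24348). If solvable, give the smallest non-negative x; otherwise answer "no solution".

no solution

gcd(3548, 24348):
24348 = 6·3548 + 3060
3548 = 1·3060 + 488
3060 = 6·488 + 132
488 = 3·132 + 92
132 = 1·92 + 40
92 = 2·40 + 12
40 = 3·12 + 4
12 = 3·4 + 0
gcd = 4, but 4 ∤ 3605, so the congruence has no solution.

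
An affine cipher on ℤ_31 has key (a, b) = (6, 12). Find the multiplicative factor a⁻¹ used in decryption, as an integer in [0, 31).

Run Euclid on (31, 6):
31 = 5*6 + 1
6 = 6*1 + 0
gcd = 1, so the inverse exists. Back-substitute:
1 = 31 − 5·6
Hence 6⁻¹ ≡ -5 ≡ 26 (mod 31).

26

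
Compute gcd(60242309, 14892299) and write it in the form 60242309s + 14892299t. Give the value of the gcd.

1

Apply Euclid's algorithm to 60242309 and 14892299:
60242309 = 4*14892299 + 673113
14892299 = 22*673113 + 83813
673113 = 8*83813 + 2609
83813 = 32*2609 + 325
2609 = 8*325 + 9
325 = 36*9 + 1
9 = 9*1 + 0
gcd(60242309, 14892299) = 1.
Working backward:
1 = 325 − 36·9
1 = −36·2609 + 289·325
1 = 289·83813 − 9284·2609
1 = −9284·673113 + 74561·83813
1 = 74561·14892299 − 1649626·673113
1 = −1649626·60242309 + 6673065·14892299
So 1 = (-1649626)·60242309 + (6673065)·14892299.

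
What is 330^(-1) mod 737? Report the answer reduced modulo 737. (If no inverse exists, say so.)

Compute gcd(330, 737):
737 = 2×330 + 77
330 = 4×77 + 22
77 = 3×22 + 11
22 = 2×11 + 0
The gcd is 11, not 1, hence no inverse exists.

no inverse exists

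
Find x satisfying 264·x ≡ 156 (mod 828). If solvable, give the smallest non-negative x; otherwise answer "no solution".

10

First find gcd(264, 828):
828 = 3×264 + 36
264 = 7×36 + 12
36 = 3×12 + 0
gcd = 12 and 12 | 156, so solutions exist. Divide through by 12: 22x ≡ 13 (mod 69).
Now find 22⁻¹ mod 69:
69 = 3×22 + 3
22 = 7×3 + 1
3 = 3×1 + 0
Back-substitute:
1 = 22 − 7·3
1 = −7·69 + 22·22
So 22⁻¹ ≡ 22 (mod 69).
Then x ≡ 22·13 ≡ 10 (mod 69); the smallest non-negative solution is x = 10.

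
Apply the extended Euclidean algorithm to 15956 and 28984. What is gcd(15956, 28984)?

4

Euclidean algorithm:
28984 = 1*15956 + 13028
15956 = 1*13028 + 2928
13028 = 4*2928 + 1316
2928 = 2*1316 + 296
1316 = 4*296 + 132
296 = 2*132 + 32
132 = 4*32 + 4
32 = 8*4 + 0
gcd(15956, 28984) = 4.
Express as a combination:
4 = 132 − 4·32
4 = −4·296 + 9·132
4 = 9·1316 − 40·296
4 = −40·2928 + 89·1316
4 = 89·13028 − 396·2928
4 = −396·15956 + 485·13028
4 = 485·28984 − 881·15956
So 4 = (485)·28984 + (-881)·15956.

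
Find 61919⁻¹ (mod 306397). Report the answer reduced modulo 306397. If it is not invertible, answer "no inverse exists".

no inverse exists

Euclidean algorithm on 306397, 61919:
306397 = 4·61919 + 58721
61919 = 1·58721 + 3198
58721 = 18·3198 + 1157
3198 = 2·1157 + 884
1157 = 1·884 + 273
884 = 3·273 + 65
273 = 4·65 + 13
65 = 5·13 + 0
The gcd is 13, not 1, hence no inverse exists.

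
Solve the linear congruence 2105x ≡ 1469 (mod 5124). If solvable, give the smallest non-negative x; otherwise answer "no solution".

193

First find gcd(2105, 5124):
5124 = 2×2105 + 914
2105 = 2×914 + 277
914 = 3×277 + 83
277 = 3×83 + 28
83 = 2×28 + 27
28 = 1×27 + 1
27 = 27×1 + 0
gcd = 1, so a unique solution mod 5124 exists.
Back-substitute for the Bézout coefficients:
1 = 28 − 27
1 = −83 + 3·28
1 = 3·277 − 10·83
1 = −10·914 + 33·277
1 = 33·2105 − 76·914
1 = −76·5124 + 185·2105
So 2105·(185) ≡ 1 (mod 5124), giving 2105⁻¹ ≡ 185.
x ≡ 2105⁻¹·1469 ≡ 185·1469 ≡ 193 (mod 5124).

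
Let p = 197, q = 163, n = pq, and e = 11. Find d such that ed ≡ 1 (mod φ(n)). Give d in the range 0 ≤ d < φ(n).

φ(n) = (p−1)(q−1) = 196·162 = 31752.
Need d with 11·d ≡ 1 (mod 31752). Apply the extended Euclidean algorithm:
31752 = 2886×11 + 6
11 = 1×6 + 5
6 = 1×5 + 1
5 = 5×1 + 0
Back-substitute:
1 = 6 − 5
1 = −11 + 2·6
1 = 2·31752 − 5773·11
So 11·(-5773) ≡ 1 (mod 31752), hence d ≡ -5773 ≡ 25979 (mod 31752).

25979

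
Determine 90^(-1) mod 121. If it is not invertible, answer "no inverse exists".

39

gcd(121, 90) by repeated division:
121 = 1×90 + 31
90 = 2×31 + 28
31 = 1×28 + 3
28 = 9×3 + 1
3 = 3×1 + 0
gcd = 1, so the inverse exists. Back-substitute:
1 = 28 − 9·3
1 = −9·31 + 10·28
1 = 10·90 − 29·31
1 = −29·121 + 39·90
So 90·39 ≡ 1 (mod 121).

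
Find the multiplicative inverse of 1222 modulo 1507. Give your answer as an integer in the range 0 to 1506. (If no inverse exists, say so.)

386

Run Euclid on (1507, 1222):
1507 = 1*1222 + 285
1222 = 4*285 + 82
285 = 3*82 + 39
82 = 2*39 + 4
39 = 9*4 + 3
4 = 1*3 + 1
3 = 3*1 + 0
gcd = 1, so the inverse exists. Back-substitute:
1 = 4 − 3
1 = −39 + 10·4
1 = 10·82 − 21·39
1 = −21·285 + 73·82
1 = 73·1222 − 313·285
1 = −313·1507 + 386·1222
So 1222·386 ≡ 1 (mod 1507).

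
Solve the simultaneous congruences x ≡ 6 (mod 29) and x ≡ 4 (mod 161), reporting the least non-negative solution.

1775

Write x = 6 + 29·k. Then 29·k ≡ 4 − 6 ≡ 159 (mod 161).
Need 29⁻¹ mod 161. Extended Euclid on (161, 29):
161 = 5·29 + 16
29 = 1·16 + 13
16 = 1·13 + 3
13 = 4·3 + 1
3 = 3·1 + 0
Back-substitute:
1 = 13 − 4·3
1 = −4·16 + 5·13
1 = 5·29 − 9·16
1 = −9·161 + 50·29
29⁻¹ ≡ 50 (mod 161), so k ≡ 50·159 ≡ 61 (mod 161).
x = 6 + 29·61 = 1775.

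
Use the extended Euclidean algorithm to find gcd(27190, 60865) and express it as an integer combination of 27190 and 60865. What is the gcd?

5

Euclidean algorithm:
60865 = 2×27190 + 6485
27190 = 4×6485 + 1250
6485 = 5×1250 + 235
1250 = 5×235 + 75
235 = 3×75 + 10
75 = 7×10 + 5
10 = 2×5 + 0
gcd(27190, 60865) = 5.
Working backward:
5 = 75 − 7·10
5 = −7·235 + 22·75
5 = 22·1250 − 117·235
5 = −117·6485 + 607·1250
5 = 607·27190 − 2545·6485
5 = −2545·60865 + 5697·27190
So 5 = (-2545)·60865 + (5697)·27190.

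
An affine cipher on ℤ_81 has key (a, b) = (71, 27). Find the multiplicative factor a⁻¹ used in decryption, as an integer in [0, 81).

gcd(81, 71) by repeated division:
81 = 1*71 + 10
71 = 7*10 + 1
10 = 10*1 + 0
The gcd is 1. Working backward:
1 = 71 − 7·10
1 = −7·81 + 8·71
So 71·8 ≡ 1 (mod 81).

8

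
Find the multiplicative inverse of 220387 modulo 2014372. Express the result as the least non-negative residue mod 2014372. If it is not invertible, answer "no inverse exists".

gcd(2014372, 220387) by repeated division:
2014372 = 9·220387 + 30889
220387 = 7·30889 + 4164
30889 = 7·4164 + 1741
4164 = 2·1741 + 682
1741 = 2·682 + 377
682 = 1·377 + 305
377 = 1·305 + 72
305 = 4·72 + 17
72 = 4·17 + 4
17 = 4·4 + 1
4 = 4·1 + 0
The gcd is 1. Working backward:
1 = 17 − 4·4
1 = −4·72 + 17·17
1 = 17·305 − 72·72
1 = −72·377 + 89·305
1 = 89·682 − 161·377
1 = −161·1741 + 411·682
1 = 411·4164 − 983·1741
1 = −983·30889 + 7292·4164
1 = 7292·220387 − 52027·30889
1 = −52027·2014372 + 475535·220387
So 220387·475535 ≡ 1 (mod 2014372).

475535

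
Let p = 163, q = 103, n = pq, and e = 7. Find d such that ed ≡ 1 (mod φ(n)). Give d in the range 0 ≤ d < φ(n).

φ(n) = (p−1)(q−1) = 162·102 = 16524.
Need d with 7·d ≡ 1 (mod 16524). Apply the extended Euclidean algorithm:
16524 = 2360·7 + 4
7 = 1·4 + 3
4 = 1·3 + 1
3 = 3·1 + 0
Back-substitute:
1 = 4 − 3
1 = −7 + 2·4
1 = 2·16524 − 4721·7
So 7·(-4721) ≡ 1 (mod 16524), hence d ≡ -4721 ≡ 11803 (mod 16524).

11803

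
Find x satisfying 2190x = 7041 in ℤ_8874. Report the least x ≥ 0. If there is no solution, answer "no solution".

no solution

gcd(2190, 8874):
8874 = 4*2190 + 114
2190 = 19*114 + 24
114 = 4*24 + 18
24 = 1*18 + 6
18 = 3*6 + 0
gcd = 6, but 6 ∤ 7041, so the congruence has no solution.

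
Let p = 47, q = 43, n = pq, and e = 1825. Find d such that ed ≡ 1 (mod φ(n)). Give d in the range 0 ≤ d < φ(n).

325

φ(n) = (p−1)(q−1) = 46·42 = 1932.
Need d with 1825·d ≡ 1 (mod 1932). Apply the extended Euclidean algorithm:
1932 = 1·1825 + 107
1825 = 17·107 + 6
107 = 17·6 + 5
6 = 1·5 + 1
5 = 5·1 + 0
Back-substitute:
1 = 6 − 5
1 = −107 + 18·6
1 = 18·1825 − 307·107
1 = −307·1932 + 325·1825
So 1825·325 ≡ 1 (mod 1932), hence d = 325.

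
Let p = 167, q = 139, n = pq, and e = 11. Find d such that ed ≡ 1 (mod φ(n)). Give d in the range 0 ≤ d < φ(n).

18743

φ(n) = (p−1)(q−1) = 166·138 = 22908.
Need d with 11·d ≡ 1 (mod 22908). Apply the extended Euclidean algorithm:
22908 = 2082×11 + 6
11 = 1×6 + 5
6 = 1×5 + 1
5 = 5×1 + 0
Back-substitute:
1 = 6 − 5
1 = −11 + 2·6
1 = 2·22908 − 4165·11
So 11·(-4165) ≡ 1 (mod 22908), hence d ≡ -4165 ≡ 18743 (mod 22908).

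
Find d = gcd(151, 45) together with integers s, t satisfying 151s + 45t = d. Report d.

Apply Euclid's algorithm to 151 and 45:
151 = 3·45 + 16
45 = 2·16 + 13
16 = 1·13 + 3
13 = 4·3 + 1
3 = 3·1 + 0
gcd(151, 45) = 1.
Back-substituting:
1 = 13 − 4·3
1 = −4·16 + 5·13
1 = 5·45 − 14·16
1 = −14·151 + 47·45
So 1 = (-14)·151 + (47)·45.

1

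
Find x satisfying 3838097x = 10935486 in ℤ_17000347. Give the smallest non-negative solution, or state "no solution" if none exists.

1452322

First find gcd(3838097, 17000347):
17000347 = 4*3838097 + 1647959
3838097 = 2*1647959 + 542179
1647959 = 3*542179 + 21422
542179 = 25*21422 + 6629
21422 = 3*6629 + 1535
6629 = 4*1535 + 489
1535 = 3*489 + 68
489 = 7*68 + 13
68 = 5*13 + 3
13 = 4*3 + 1
3 = 3*1 + 0
gcd = 1, so a unique solution mod 17000347 exists.
Back-substitute for the Bézout coefficients:
1 = 13 − 4·3
1 = −4·68 + 21·13
1 = 21·489 − 151·68
1 = −151·1535 + 474·489
1 = 474·6629 − 2047·1535
1 = −2047·21422 + 6615·6629
1 = 6615·542179 − 167422·21422
1 = −167422·1647959 + 508881·542179
1 = 508881·3838097 − 1185184·1647959
1 = −1185184·17000347 + 5249617·3838097
So 3838097·(5249617) ≡ 1 (mod 17000347), giving 3838097⁻¹ ≡ 5249617.
x ≡ 3838097⁻¹·10935486 ≡ 5249617·10935486 ≡ 1452322 (mod 17000347).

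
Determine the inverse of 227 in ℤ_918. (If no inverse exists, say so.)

Apply the Euclidean algorithm to 918 and 227:
918 = 4·227 + 10
227 = 22·10 + 7
10 = 1·7 + 3
7 = 2·3 + 1
3 = 3·1 + 0
gcd = 1, so the inverse exists. Back-substitute:
1 = 7 − 2·3
1 = −2·10 + 3·7
1 = 3·227 − 68·10
1 = −68·918 + 275·227
So 227·275 ≡ 1 (mod 918).

275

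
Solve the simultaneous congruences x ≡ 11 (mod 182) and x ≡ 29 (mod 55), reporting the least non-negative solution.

2559

Write x = 11 + 182·k. Then 182·k ≡ 29 − 11 ≡ 18 (mod 55).
Need 182⁻¹ mod 55. Extended Euclid on (55, 17):
55 = 3*17 + 4
17 = 4*4 + 1
4 = 4*1 + 0
Back-substitute:
1 = 17 − 4·4
1 = −4·55 + 13·17
182⁻¹ ≡ 13 (mod 55), so k ≡ 13·18 ≡ 14 (mod 55).
x = 11 + 182·14 = 2559.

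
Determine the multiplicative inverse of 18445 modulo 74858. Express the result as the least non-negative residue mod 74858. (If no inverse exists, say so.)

Euclidean algorithm on 74858, 18445:
74858 = 4×18445 + 1078
18445 = 17×1078 + 119
1078 = 9×119 + 7
119 = 17×7 + 0
The gcd is 7, not 1, hence no inverse exists.

no inverse exists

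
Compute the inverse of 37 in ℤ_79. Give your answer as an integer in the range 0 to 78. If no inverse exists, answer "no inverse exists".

47

Apply the Euclidean algorithm to 79 and 37:
79 = 2·37 + 5
37 = 7·5 + 2
5 = 2·2 + 1
2 = 2·1 + 0
Since gcd(37, 79) = 1, back-substitute to write 1 as a combination:
1 = 5 − 2·2
1 = −2·37 + 15·5
1 = 15·79 − 32·37
So 37·(-32) ≡ 1 (mod 79), and -32 ≡ 47 (mod 79).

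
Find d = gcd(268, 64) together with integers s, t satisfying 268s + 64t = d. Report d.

Repeated division:
268 = 4×64 + 12
64 = 5×12 + 4
12 = 3×4 + 0
gcd(268, 64) = 4.
Express as a combination:
4 = 64 − 5·12
4 = −5·268 + 21·64
So 4 = (-5)·268 + (21)·64.

4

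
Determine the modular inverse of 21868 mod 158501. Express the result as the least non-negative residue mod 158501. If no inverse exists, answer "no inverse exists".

Euclidean algorithm on 158501, 21868:
158501 = 7×21868 + 5425
21868 = 4×5425 + 168
5425 = 32×168 + 49
168 = 3×49 + 21
49 = 2×21 + 7
21 = 3×7 + 0
Since gcd = 7 > 1, 21868 is not a unit mod 158501.

no inverse exists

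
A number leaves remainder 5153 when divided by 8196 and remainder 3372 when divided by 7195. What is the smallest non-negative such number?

29092757

Write x = 5153 + 8196·k. Then 8196·k ≡ 3372 − 5153 ≡ 5414 (mod 7195).
Need 8196⁻¹ mod 7195. Extended Euclid on (7195, 1001):
7195 = 7·1001 + 188
1001 = 5·188 + 61
188 = 3·61 + 5
61 = 12·5 + 1
5 = 5·1 + 0
Back-substitute:
1 = 61 − 12·5
1 = −12·188 + 37·61
1 = 37·1001 − 197·188
1 = −197·7195 + 1416·1001
8196⁻¹ ≡ 1416 (mod 7195), so k ≡ 1416·5414 ≡ 3549 (mod 7195).
x = 5153 + 8196·3549 = 29092757.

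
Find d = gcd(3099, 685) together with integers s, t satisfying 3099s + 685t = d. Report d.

Euclidean algorithm:
3099 = 4·685 + 359
685 = 1·359 + 326
359 = 1·326 + 33
326 = 9·33 + 29
33 = 1·29 + 4
29 = 7·4 + 1
4 = 4·1 + 0
gcd(3099, 685) = 1.
Back-substituting:
1 = 29 − 7·4
1 = −7·33 + 8·29
1 = 8·326 − 79·33
1 = −79·359 + 87·326
1 = 87·685 − 166·359
1 = −166·3099 + 751·685
So 1 = (-166)·3099 + (751)·685.

1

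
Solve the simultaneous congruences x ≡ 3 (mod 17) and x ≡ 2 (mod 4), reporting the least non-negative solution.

54

Write x = 3 + 17·k. Then 17·k ≡ 2 − 3 ≡ 3 (mod 4).
Need 17⁻¹ mod 4. Extended Euclid on (4, 1):
4 = 4×1 + 0
17⁻¹ ≡ 1 (mod 4), so k ≡ 1·3 ≡ 3 (mod 4).
x = 3 + 17·3 = 54.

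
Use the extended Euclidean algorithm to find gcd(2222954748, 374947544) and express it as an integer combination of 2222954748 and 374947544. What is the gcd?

Apply Euclid's algorithm to 2222954748 and 374947544:
2222954748 = 5×374947544 + 348217028
374947544 = 1×348217028 + 26730516
348217028 = 13×26730516 + 720320
26730516 = 37×720320 + 78676
720320 = 9×78676 + 12236
78676 = 6×12236 + 5260
12236 = 2×5260 + 1716
5260 = 3×1716 + 112
1716 = 15×112 + 36
112 = 3×36 + 4
36 = 9×4 + 0
gcd(2222954748, 374947544) = 4.
Back-substituting:
4 = 112 − 3·36
4 = −3·1716 + 46·112
4 = 46·5260 − 141·1716
4 = −141·12236 + 328·5260
4 = 328·78676 − 2109·12236
4 = −2109·720320 + 19309·78676
4 = 19309·26730516 − 716542·720320
4 = −716542·348217028 + 9334355·26730516
4 = 9334355·374947544 − 10050897·348217028
4 = −10050897·2222954748 + 59588840·374947544
So 4 = (-10050897)·2222954748 + (59588840)·374947544.

4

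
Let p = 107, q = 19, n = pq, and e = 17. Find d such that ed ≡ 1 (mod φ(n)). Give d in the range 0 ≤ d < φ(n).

φ(n) = (p−1)(q−1) = 106·18 = 1908.
Need d with 17·d ≡ 1 (mod 1908). Apply the extended Euclidean algorithm:
1908 = 112·17 + 4
17 = 4·4 + 1
4 = 4·1 + 0
Back-substitute:
1 = 17 − 4·4
1 = −4·1908 + 449·17
So 17·449 ≡ 1 (mod 1908), hence d = 449.

449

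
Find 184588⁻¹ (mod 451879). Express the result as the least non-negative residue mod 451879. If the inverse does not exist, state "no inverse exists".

345470

Extended Euclidean algorithm:
451879 = 2·184588 + 82703
184588 = 2·82703 + 19182
82703 = 4·19182 + 5975
19182 = 3·5975 + 1257
5975 = 4·1257 + 947
1257 = 1·947 + 310
947 = 3·310 + 17
310 = 18·17 + 4
17 = 4·4 + 1
4 = 4·1 + 0
The gcd is 1. Working backward:
1 = 17 − 4·4
1 = −4·310 + 73·17
1 = 73·947 − 223·310
1 = −223·1257 + 296·947
1 = 296·5975 − 1407·1257
1 = −1407·19182 + 4517·5975
1 = 4517·82703 − 19475·19182
1 = −19475·184588 + 43467·82703
1 = 43467·451879 − 106409·184588
Thus 184588·(-106409) ≡ 1 (mod 451879); reducing, -106409 mod 451879 = 345470.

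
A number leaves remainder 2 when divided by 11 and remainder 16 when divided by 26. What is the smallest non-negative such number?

68

Write x = 2 + 11·k. Then 11·k ≡ 16 − 2 ≡ 14 (mod 26).
Need 11⁻¹ mod 26. Extended Euclid on (26, 11):
26 = 2·11 + 4
11 = 2·4 + 3
4 = 1·3 + 1
3 = 3·1 + 0
Back-substitute:
1 = 4 − 3
1 = −11 + 3·4
1 = 3·26 − 7·11
11⁻¹ ≡ 19 (mod 26), so k ≡ 19·14 ≡ 6 (mod 26).
x = 2 + 11·6 = 68.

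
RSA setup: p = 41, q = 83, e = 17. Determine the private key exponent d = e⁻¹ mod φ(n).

φ(n) = (p−1)(q−1) = 40·82 = 3280.
Need d with 17·d ≡ 1 (mod 3280). Apply the extended Euclidean algorithm:
3280 = 192*17 + 16
17 = 1*16 + 1
16 = 16*1 + 0
Back-substitute:
1 = 17 − 16
1 = −3280 + 193·17
So 17·193 ≡ 1 (mod 3280), hence d = 193.

193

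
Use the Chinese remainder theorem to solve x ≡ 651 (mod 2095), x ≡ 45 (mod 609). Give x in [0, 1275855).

157776

Write x = 651 + 2095·k. Then 2095·k ≡ 45 − 651 ≡ 3 (mod 609).
Need 2095⁻¹ mod 609. Extended Euclid on (609, 268):
609 = 2·268 + 73
268 = 3·73 + 49
73 = 1·49 + 24
49 = 2·24 + 1
24 = 24·1 + 0
Back-substitute:
1 = 49 − 2·24
1 = −2·73 + 3·49
1 = 3·268 − 11·73
1 = −11·609 + 25·268
2095⁻¹ ≡ 25 (mod 609), so k ≡ 25·3 ≡ 75 (mod 609).
x = 651 + 2095·75 = 157776.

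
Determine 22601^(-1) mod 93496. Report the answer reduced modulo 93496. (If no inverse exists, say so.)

Extended Euclidean algorithm:
93496 = 4·22601 + 3092
22601 = 7·3092 + 957
3092 = 3·957 + 221
957 = 4·221 + 73
221 = 3·73 + 2
73 = 36·2 + 1
2 = 2·1 + 0
The gcd is 1. Working backward:
1 = 73 − 36·2
1 = −36·221 + 109·73
1 = 109·957 − 472·221
1 = −472·3092 + 1525·957
1 = 1525·22601 − 11147·3092
1 = −11147·93496 + 46113·22601
So 22601·46113 ≡ 1 (mod 93496).

46113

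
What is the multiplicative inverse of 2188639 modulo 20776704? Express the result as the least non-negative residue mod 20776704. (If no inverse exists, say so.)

20203423

gcd(20776704, 2188639) by repeated division:
20776704 = 9*2188639 + 1078953
2188639 = 2*1078953 + 30733
1078953 = 35*30733 + 3298
30733 = 9*3298 + 1051
3298 = 3*1051 + 145
1051 = 7*145 + 36
145 = 4*36 + 1
36 = 36*1 + 0
gcd = 1, so the inverse exists. Back-substitute:
1 = 145 − 4·36
1 = −4·1051 + 29·145
1 = 29·3298 − 91·1051
1 = −91·30733 + 848·3298
1 = 848·1078953 − 29771·30733
1 = −29771·2188639 + 60390·1078953
1 = 60390·20776704 − 573281·2188639
So 2188639·(-573281) ≡ 1 (mod 20776704), and -573281 ≡ 20203423 (mod 20776704).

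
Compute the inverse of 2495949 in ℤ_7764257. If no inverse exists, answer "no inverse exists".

3117360

Run Euclid on (7764257, 2495949):
7764257 = 3×2495949 + 276410
2495949 = 9×276410 + 8259
276410 = 33×8259 + 3863
8259 = 2×3863 + 533
3863 = 7×533 + 132
533 = 4×132 + 5
132 = 26×5 + 2
5 = 2×2 + 1
2 = 2×1 + 0
The gcd is 1. Working backward:
1 = 5 − 2·2
1 = −2·132 + 53·5
1 = 53·533 − 214·132
1 = −214·3863 + 1551·533
1 = 1551·8259 − 3316·3863
1 = −3316·276410 + 110979·8259
1 = 110979·2495949 − 1002127·276410
1 = −1002127·7764257 + 3117360·2495949
So 2495949·3117360 ≡ 1 (mod 7764257).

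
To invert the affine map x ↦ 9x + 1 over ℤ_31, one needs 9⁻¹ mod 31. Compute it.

Extended Euclidean algorithm:
31 = 3×9 + 4
9 = 2×4 + 1
4 = 4×1 + 0
The gcd is 1. Working backward:
1 = 9 − 2·4
1 = −2·31 + 7·9
So 9·7 ≡ 1 (mod 31).

7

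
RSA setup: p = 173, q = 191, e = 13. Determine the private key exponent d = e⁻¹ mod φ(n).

φ(n) = (p−1)(q−1) = 172·190 = 32680.
Need d with 13·d ≡ 1 (mod 32680). Apply the extended Euclidean algorithm:
32680 = 2513·13 + 11
13 = 1·11 + 2
11 = 5·2 + 1
2 = 2·1 + 0
Back-substitute:
1 = 11 − 5·2
1 = −5·13 + 6·11
1 = 6·32680 − 15083·13
So 13·(-15083) ≡ 1 (mod 32680), hence d ≡ -15083 ≡ 17597 (mod 32680).

17597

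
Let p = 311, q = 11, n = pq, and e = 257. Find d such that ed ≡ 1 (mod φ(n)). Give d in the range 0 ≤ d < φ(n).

193

φ(n) = (p−1)(q−1) = 310·10 = 3100.
Need d with 257·d ≡ 1 (mod 3100). Apply the extended Euclidean algorithm:
3100 = 12×257 + 16
257 = 16×16 + 1
16 = 16×1 + 0
Back-substitute:
1 = 257 − 16·16
1 = −16·3100 + 193·257
So 257·193 ≡ 1 (mod 3100), hence d = 193.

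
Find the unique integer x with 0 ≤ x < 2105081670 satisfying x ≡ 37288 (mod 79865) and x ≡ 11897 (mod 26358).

378038333

Write x = 37288 + 79865·k. Then 79865·k ≡ 11897 − 37288 ≡ 967 (mod 26358).
Need 79865⁻¹ mod 26358. Extended Euclid on (26358, 791):
26358 = 33*791 + 255
791 = 3*255 + 26
255 = 9*26 + 21
26 = 1*21 + 5
21 = 4*5 + 1
5 = 5*1 + 0
Back-substitute:
1 = 21 − 4·5
1 = −4·26 + 5·21
1 = 5·255 − 49·26
1 = −49·791 + 152·255
1 = 152·26358 − 5065·791
79865⁻¹ ≡ 21293 (mod 26358), so k ≡ 21293·967 ≡ 4733 (mod 26358).
x = 37288 + 79865·4733 = 378038333.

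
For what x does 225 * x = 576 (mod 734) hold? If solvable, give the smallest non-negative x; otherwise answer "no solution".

120

First find gcd(225, 734):
734 = 3·225 + 59
225 = 3·59 + 48
59 = 1·48 + 11
48 = 4·11 + 4
11 = 2·4 + 3
4 = 1·3 + 1
3 = 3·1 + 0
gcd = 1, so a unique solution mod 734 exists.
Back-substitute for the Bézout coefficients:
1 = 4 − 3
1 = −11 + 3·4
1 = 3·48 − 13·11
1 = −13·59 + 16·48
1 = 16·225 − 61·59
1 = −61·734 + 199·225
So 225·(199) ≡ 1 (mod 734), giving 225⁻¹ ≡ 199.
x ≡ 225⁻¹·576 ≡ 199·576 ≡ 120 (mod 734).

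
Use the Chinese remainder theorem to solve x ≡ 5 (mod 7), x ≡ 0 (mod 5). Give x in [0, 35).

Write x = 5 + 7·k. Then 7·k ≡ 0 − 5 ≡ 0 (mod 5).
Need 7⁻¹ mod 5. Extended Euclid on (5, 2):
5 = 2*2 + 1
2 = 2*1 + 0
Back-substitute:
1 = 5 − 2·2
7⁻¹ ≡ 3 (mod 5), so k ≡ 3·0 ≡ 0 (mod 5).
x = 5 + 7·0 = 5.

5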